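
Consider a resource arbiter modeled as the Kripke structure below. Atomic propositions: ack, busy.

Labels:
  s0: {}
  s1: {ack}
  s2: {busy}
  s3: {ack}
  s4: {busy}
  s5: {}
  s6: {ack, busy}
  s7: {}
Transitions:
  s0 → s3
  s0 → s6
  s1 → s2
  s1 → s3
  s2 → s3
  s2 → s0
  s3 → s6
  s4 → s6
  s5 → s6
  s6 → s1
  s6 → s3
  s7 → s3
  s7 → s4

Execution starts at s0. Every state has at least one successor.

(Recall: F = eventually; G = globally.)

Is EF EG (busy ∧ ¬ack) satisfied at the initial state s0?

States satisfying EG (busy ∧ ¬ack): ∅.
States satisfying EF EG (busy ∧ ¬ack): ∅.
No suitable path/successor from s0 witnesses the formula.
s0 ∉ Sat(EF EG (busy ∧ ¬ack)).

Violated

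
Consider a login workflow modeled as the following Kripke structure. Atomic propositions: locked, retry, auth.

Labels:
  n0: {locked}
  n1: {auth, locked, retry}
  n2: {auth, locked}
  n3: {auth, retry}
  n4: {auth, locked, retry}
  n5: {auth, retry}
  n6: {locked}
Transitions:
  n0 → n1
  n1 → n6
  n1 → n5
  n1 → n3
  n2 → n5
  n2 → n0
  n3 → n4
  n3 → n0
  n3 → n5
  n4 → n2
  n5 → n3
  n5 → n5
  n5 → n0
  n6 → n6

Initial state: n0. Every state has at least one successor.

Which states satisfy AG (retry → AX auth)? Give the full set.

States satisfying retry → AX auth: {n0, n2, n4, n6}.
States satisfying AG (retry → AX auth): {n6}.

{n6}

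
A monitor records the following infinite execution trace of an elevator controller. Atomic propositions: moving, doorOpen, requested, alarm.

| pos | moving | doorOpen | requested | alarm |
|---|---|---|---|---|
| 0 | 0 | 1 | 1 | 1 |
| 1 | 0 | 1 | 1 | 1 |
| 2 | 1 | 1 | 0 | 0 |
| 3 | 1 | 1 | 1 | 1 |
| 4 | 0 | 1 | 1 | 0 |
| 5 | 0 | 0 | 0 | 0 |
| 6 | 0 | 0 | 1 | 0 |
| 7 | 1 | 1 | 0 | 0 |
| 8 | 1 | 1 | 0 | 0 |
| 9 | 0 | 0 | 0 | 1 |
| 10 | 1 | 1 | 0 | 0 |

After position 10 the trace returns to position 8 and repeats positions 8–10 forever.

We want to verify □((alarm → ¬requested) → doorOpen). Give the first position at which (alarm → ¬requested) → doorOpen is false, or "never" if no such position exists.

Check (alarm → ¬requested) → doorOpen at each position in order: 0 ✓, 1 ✓, 2 ✓, 3 ✓, 4 ✓.
At position 5 the labels are {}, so (alarm → ¬requested) → doorOpen is false there. This is the first violation.

5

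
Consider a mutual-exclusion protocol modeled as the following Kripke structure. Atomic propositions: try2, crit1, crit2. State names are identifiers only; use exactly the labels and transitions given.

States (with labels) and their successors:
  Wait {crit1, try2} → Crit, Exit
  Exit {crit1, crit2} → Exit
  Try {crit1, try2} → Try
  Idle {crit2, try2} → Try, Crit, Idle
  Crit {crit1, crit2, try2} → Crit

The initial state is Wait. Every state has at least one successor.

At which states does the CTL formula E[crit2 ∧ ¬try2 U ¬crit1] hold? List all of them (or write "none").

{Idle}

States satisfying crit2 ∧ ¬try2: {Exit}.
States satisfying ¬crit1: {Idle}.
States satisfying E[crit2 ∧ ¬try2 U ¬crit1]: {Idle}.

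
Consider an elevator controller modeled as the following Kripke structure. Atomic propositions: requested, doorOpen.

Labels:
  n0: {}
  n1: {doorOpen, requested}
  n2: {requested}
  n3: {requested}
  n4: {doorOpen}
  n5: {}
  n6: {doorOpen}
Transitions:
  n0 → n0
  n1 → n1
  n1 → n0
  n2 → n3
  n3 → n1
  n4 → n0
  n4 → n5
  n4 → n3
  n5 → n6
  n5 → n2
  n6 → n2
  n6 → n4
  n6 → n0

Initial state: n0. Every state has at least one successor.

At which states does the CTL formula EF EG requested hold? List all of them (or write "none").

States satisfying EG requested: {n1, n2, n3}.
States satisfying EF EG requested: {n1, n2, n3, n4, n5, n6}.

{n1, n2, n3, n4, n5, n6}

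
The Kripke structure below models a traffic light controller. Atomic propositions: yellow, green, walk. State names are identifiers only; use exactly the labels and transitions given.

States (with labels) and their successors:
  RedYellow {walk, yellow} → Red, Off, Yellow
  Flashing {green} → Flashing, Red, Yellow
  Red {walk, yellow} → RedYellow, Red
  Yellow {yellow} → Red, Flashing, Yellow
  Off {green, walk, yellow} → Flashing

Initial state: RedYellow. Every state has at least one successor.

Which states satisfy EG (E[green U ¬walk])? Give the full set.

{Flashing, Yellow, Off}

States satisfying E[green U ¬walk]: {Flashing, Yellow, Off}.
States satisfying EG (E[green U ¬walk]): {Flashing, Yellow, Off}.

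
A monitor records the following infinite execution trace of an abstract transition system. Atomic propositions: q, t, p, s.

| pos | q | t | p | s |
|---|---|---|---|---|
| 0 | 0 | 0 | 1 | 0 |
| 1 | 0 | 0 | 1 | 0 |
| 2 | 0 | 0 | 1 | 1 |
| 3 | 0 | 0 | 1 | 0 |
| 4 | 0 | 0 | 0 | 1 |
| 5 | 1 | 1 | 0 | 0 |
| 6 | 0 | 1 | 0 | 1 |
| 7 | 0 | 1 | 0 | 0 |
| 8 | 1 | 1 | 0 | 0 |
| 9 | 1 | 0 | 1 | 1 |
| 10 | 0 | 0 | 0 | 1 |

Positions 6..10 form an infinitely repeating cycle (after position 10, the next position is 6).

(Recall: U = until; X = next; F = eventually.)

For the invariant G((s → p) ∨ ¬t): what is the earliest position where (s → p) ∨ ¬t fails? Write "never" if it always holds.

Check (s → p) ∨ ¬t at each position in order: 0 ✓, 1 ✓, 2 ✓, 3 ✓, 4 ✓, 5 ✓.
At position 6 the labels are {s, t}, so (s → p) ∨ ¬t is false there. This is the first violation.

6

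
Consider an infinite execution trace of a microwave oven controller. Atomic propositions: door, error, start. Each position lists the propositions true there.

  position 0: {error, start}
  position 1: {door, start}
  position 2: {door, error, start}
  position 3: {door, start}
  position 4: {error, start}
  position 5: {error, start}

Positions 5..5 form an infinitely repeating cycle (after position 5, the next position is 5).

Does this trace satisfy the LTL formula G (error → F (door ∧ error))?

Violated

error → F (door ∧ error) must hold at every position from 0 onward. It fails at position 4, so G (error → F (door ∧ error)) is false.
Positions where error holds: 0, 2, 4, 5.
Check F (door ∧ error) at each: 0→ok, 2→ok, 4→fails, 5→fails.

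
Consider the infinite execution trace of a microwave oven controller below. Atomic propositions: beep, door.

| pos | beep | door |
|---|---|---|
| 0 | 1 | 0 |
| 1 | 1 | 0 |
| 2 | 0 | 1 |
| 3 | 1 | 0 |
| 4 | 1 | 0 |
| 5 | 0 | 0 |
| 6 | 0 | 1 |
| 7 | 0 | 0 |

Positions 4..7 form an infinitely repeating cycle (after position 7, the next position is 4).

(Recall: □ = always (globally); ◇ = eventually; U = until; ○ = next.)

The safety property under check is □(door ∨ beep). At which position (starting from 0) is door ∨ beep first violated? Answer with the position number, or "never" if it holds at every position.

5

Check door ∨ beep at each position in order: 0 ✓, 1 ✓, 2 ✓, 3 ✓, 4 ✓.
At position 5 the labels are {}, so door ∨ beep is false there. This is the first violation.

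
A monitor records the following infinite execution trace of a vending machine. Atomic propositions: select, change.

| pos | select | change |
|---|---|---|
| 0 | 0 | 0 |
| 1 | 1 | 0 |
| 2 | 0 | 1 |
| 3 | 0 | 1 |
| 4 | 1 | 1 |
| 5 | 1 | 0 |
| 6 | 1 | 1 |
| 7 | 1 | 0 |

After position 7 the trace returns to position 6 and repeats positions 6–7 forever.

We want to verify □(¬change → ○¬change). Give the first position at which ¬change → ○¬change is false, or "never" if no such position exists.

Check ¬change → ○¬change at each position in order: 0 ✓.
At position 1 the labels are {select} and the next position 2 has {change}, so ¬change → ○¬change is false there. This is the first violation.

1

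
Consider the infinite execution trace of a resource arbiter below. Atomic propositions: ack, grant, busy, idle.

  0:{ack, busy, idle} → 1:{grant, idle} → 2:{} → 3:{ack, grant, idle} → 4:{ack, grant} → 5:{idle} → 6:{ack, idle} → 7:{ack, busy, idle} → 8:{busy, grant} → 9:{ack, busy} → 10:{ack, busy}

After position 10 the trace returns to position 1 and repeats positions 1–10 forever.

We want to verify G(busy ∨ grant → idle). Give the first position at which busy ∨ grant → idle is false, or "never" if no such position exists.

Check busy ∨ grant → idle at each position in order: 0 ✓, 1 ✓, 2 ✓, 3 ✓.
At position 4 the labels are {ack, grant}, so busy ∨ grant → idle is false there. This is the first violation.

4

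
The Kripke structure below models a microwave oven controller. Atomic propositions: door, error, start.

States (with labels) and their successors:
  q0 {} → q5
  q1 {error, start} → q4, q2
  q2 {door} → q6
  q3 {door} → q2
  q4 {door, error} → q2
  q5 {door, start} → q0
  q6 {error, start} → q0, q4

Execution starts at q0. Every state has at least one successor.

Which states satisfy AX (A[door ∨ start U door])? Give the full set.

States satisfying A[door ∨ start U door]: {q1, q2, q3, q4, q5}.
States satisfying AX (A[door ∨ start U door]): {q0, q1, q3, q4}.

{q0, q1, q3, q4}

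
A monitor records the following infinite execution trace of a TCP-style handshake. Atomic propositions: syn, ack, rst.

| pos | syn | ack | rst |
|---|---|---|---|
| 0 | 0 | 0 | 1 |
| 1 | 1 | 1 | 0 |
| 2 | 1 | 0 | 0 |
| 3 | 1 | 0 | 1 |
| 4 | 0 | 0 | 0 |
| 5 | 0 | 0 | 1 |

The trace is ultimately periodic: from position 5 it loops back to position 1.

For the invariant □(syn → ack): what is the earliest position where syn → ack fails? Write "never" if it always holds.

Check syn → ack at each position in order: 0 ✓, 1 ✓.
At position 2 the labels are {syn}, so syn → ack is false there. This is the first violation.

2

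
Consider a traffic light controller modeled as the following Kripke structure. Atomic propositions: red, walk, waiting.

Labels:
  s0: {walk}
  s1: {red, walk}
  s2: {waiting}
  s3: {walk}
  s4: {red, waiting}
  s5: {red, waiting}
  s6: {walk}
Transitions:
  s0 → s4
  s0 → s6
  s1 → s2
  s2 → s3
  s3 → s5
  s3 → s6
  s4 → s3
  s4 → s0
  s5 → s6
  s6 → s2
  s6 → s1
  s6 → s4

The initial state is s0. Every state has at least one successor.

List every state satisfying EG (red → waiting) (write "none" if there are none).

{s0, s2, s3, s4, s5, s6}

States satisfying red → waiting: {s0, s2, s3, s4, s5, s6}.
States satisfying EG (red → waiting): {s0, s2, s3, s4, s5, s6}.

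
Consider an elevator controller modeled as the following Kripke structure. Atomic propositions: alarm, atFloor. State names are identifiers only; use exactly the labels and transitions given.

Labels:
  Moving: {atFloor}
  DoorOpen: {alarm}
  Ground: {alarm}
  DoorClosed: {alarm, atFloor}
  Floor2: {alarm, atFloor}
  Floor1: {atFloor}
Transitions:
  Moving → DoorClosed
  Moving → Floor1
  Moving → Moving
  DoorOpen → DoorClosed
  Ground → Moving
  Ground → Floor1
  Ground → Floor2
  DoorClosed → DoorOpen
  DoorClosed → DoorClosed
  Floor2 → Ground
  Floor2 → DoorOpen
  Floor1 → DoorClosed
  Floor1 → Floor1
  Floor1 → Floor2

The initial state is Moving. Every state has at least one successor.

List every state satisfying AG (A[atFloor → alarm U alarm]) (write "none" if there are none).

{DoorOpen, DoorClosed}

States satisfying A[atFloor → alarm U alarm]: {DoorOpen, Ground, DoorClosed, Floor2}.
States satisfying AG (A[atFloor → alarm U alarm]): {DoorOpen, DoorClosed}.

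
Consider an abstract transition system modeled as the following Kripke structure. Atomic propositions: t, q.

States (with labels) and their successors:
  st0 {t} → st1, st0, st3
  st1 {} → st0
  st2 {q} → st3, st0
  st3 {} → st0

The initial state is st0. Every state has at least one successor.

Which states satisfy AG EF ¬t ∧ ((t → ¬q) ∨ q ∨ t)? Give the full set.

States satisfying EF ¬t: {st0, st1, st2, st3}.
States satisfying AG EF ¬t: {st0, st1, st2, st3}.
States satisfying ¬q: {st0, st1, st3}.
States satisfying t → ¬q: {st0, st1, st2, st3}.
States satisfying q ∨ t: {st0, st2}.
States satisfying (t → ¬q) ∨ q ∨ t: {st0, st1, st2, st3}.
States satisfying AG EF ¬t ∧ ((t → ¬q) ∨ q ∨ t): {st0, st1, st2, st3}.

{st0, st1, st2, st3}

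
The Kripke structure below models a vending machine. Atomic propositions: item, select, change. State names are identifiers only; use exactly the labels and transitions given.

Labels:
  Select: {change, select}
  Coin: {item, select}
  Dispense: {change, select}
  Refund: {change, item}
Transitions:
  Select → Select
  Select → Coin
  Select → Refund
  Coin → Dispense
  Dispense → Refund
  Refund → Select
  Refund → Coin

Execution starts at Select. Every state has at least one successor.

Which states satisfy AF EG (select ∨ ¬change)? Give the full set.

States satisfying EG (select ∨ ¬change): {Select}.
States satisfying AF EG (select ∨ ¬change): {Select}.

{Select}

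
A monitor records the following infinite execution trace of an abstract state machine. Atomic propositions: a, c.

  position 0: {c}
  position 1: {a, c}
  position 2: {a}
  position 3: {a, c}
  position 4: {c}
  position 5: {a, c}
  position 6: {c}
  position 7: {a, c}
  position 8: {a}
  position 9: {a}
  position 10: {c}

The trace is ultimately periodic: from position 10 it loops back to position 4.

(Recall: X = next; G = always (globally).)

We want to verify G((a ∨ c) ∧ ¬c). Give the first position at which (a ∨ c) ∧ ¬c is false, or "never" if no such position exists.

0

At position 0 the labels are {c}, so (a ∨ c) ∧ ¬c is false there. This is the first violation.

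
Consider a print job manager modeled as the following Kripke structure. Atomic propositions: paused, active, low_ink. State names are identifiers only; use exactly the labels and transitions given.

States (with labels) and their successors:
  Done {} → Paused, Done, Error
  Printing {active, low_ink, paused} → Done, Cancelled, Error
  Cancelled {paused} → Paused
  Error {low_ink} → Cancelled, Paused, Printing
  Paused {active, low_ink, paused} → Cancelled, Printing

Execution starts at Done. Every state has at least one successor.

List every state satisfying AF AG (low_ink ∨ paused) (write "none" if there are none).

States satisfying AG (low_ink ∨ paused): ∅.
States satisfying AF AG (low_ink ∨ paused): ∅.

none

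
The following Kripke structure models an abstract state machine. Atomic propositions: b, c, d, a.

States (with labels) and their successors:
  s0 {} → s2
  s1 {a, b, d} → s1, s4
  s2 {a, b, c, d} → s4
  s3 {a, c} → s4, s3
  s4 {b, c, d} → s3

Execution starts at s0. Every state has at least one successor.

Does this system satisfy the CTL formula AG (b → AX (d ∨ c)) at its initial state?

Yes

States satisfying b → AX (d ∨ c): {s0, s1, s2, s3, s4}.
States satisfying AG (b → AX (d ∨ c)): {s0, s1, s2, s3, s4}.
Every state reachable from s0 satisfies b → AX (d ∨ c).
s0 ∈ Sat(AG (b → AX (d ∨ c))).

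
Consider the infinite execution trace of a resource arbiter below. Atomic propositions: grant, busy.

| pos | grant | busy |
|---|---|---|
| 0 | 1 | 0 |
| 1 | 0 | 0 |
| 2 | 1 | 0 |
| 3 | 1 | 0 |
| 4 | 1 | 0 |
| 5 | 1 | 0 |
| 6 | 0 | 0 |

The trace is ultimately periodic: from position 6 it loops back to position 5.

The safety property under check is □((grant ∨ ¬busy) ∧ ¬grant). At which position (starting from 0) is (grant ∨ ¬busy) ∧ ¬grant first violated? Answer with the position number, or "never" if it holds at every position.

0

At position 0 the labels are {grant}, so (grant ∨ ¬busy) ∧ ¬grant is false there. This is the first violation.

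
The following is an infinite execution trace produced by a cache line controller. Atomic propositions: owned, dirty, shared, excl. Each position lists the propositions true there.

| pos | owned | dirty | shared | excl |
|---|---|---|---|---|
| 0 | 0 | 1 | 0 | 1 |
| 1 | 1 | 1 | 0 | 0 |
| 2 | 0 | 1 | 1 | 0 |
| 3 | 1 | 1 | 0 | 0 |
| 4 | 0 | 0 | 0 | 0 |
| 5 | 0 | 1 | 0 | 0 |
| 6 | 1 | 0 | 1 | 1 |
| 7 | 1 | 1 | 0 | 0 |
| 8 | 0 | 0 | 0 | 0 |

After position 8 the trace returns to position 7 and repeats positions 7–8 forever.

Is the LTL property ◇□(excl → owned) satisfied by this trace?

Holds

□(excl → owned) holds at position 1, which is reachable from 0, so ◇□(excl → owned) holds.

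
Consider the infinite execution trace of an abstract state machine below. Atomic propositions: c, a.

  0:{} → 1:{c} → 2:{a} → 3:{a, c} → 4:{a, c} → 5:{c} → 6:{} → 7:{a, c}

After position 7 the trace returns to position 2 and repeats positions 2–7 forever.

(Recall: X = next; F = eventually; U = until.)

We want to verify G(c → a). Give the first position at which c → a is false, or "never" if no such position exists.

Check c → a at each position in order: 0 ✓.
At position 1 the labels are {c}, so c → a is false there. This is the first violation.

1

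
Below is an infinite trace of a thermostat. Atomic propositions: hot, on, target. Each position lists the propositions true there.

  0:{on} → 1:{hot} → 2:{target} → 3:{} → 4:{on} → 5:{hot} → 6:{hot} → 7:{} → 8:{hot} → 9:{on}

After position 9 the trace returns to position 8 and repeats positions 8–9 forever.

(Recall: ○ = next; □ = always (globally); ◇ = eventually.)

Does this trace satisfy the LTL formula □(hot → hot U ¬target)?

Yes

hot → hot U ¬target holds at every position 0..9, and those are all positions ever visited, so □(hot → hot U ¬target) holds.
Positions where hot holds: 1, 5, 6, 8.
Check hot U ¬target at each: 1→ok, 5→ok, 6→ok, 8→ok.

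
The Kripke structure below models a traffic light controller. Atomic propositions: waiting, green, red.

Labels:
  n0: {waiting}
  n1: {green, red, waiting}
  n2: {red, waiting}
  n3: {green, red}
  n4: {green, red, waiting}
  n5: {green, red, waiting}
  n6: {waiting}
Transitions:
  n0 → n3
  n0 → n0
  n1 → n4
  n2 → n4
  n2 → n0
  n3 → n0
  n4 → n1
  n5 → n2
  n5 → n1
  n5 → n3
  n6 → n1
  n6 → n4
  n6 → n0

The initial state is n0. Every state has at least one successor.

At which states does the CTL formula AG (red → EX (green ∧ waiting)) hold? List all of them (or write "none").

States satisfying red → EX (green ∧ waiting): {n0, n1, n2, n4, n5, n6}.
States satisfying AG (red → EX (green ∧ waiting)): {n1, n4}.

{n1, n4}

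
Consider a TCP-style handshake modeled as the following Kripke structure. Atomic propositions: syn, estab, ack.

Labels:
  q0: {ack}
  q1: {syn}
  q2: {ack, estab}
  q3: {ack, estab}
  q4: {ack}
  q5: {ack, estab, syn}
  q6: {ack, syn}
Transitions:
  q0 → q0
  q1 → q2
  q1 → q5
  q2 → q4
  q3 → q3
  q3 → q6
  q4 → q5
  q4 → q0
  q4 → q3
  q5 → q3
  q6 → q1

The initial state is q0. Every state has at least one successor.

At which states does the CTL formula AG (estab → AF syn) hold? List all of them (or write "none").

States satisfying estab → AF syn: {q0, q1, q4, q5, q6}.
States satisfying AG (estab → AF syn): {q0}.

{q0}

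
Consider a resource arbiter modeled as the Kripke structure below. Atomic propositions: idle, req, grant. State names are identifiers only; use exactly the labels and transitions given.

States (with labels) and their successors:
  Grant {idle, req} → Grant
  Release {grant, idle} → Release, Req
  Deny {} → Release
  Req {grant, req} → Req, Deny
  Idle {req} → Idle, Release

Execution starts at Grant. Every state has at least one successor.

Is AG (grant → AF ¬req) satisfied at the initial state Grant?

States satisfying grant → AF ¬req: {Grant, Release, Deny, Idle}.
States satisfying AG (grant → AF ¬req): {Grant}.
Every state reachable from Grant satisfies grant → AF ¬req.
Grant ∈ Sat(AG (grant → AF ¬req)).

Holds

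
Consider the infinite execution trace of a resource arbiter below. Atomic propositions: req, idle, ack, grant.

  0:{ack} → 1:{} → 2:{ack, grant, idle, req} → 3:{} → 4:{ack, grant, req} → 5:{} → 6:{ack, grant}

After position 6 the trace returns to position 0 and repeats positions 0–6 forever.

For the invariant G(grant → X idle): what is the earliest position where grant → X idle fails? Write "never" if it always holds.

2

Check grant → X idle at each position in order: 0 ✓, 1 ✓.
At position 2 the labels are {ack, grant, idle, req} and the next position 3 has {}, so grant → X idle is false there. This is the first violation.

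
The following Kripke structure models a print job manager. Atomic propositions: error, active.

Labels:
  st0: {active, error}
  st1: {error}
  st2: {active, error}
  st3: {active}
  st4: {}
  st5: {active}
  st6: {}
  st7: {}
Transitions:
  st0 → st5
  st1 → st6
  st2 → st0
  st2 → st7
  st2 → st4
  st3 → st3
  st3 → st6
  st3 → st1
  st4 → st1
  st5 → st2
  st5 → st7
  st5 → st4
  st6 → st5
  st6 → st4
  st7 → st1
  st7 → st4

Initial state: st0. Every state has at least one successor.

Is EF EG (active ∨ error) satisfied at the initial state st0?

Holds

States satisfying EG (active ∨ error): {st0, st2, st3, st5}.
States satisfying EF EG (active ∨ error): {st0, st1, st2, st3, st4, st5, st6, st7}.
Some path from st0 reaches a state where EG (active ∨ error) holds.
st0 ∈ Sat(EF EG (active ∨ error)).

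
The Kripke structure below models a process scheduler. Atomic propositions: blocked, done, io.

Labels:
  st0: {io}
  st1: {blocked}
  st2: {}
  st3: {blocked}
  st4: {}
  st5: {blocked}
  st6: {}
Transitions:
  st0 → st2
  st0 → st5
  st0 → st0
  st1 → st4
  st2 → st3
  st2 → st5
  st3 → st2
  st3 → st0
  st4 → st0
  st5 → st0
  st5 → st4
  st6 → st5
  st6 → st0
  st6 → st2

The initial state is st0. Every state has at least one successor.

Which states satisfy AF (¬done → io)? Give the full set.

{st0, st1, st4, st5}

States satisfying ¬done → io: {st0}.
States satisfying AF (¬done → io): {st0, st1, st4, st5}.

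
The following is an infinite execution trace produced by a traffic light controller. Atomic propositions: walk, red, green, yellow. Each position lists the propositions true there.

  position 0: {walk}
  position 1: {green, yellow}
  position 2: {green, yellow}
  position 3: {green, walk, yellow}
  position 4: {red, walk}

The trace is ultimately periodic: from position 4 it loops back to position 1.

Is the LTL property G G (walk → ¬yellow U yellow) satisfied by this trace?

Satisfied

G (walk → ¬yellow U yellow) holds at every position 0..4, and those are all positions ever visited, so G G (walk → ¬yellow U yellow) holds.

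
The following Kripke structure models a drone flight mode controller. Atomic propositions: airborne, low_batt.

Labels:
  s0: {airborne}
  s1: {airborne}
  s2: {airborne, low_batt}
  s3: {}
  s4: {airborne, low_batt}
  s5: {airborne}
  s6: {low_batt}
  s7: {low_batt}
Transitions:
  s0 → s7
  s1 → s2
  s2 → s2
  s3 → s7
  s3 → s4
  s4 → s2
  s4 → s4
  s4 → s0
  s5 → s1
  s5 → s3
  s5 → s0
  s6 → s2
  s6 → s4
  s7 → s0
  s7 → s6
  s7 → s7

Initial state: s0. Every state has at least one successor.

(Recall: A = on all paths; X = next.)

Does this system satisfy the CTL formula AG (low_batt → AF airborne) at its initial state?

No

States satisfying low_batt → AF airborne: {s0, s1, s2, s3, s4, s5, s6}.
States satisfying AG (low_batt → AF airborne): {s1, s2}.
s7 is reachable from s0 and violates low_batt → AF airborne, so AG fails at s0.
s0 ∉ Sat(AG (low_batt → AF airborne)).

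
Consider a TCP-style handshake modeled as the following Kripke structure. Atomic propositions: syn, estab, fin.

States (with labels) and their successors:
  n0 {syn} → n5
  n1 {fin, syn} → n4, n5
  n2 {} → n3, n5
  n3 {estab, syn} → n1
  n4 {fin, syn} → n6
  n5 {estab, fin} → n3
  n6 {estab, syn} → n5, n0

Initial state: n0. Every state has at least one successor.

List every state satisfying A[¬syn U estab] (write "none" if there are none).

States satisfying ¬syn: {n2, n5}.
States satisfying estab: {n3, n5, n6}.
States satisfying A[¬syn U estab]: {n2, n3, n5, n6}.

{n2, n3, n5, n6}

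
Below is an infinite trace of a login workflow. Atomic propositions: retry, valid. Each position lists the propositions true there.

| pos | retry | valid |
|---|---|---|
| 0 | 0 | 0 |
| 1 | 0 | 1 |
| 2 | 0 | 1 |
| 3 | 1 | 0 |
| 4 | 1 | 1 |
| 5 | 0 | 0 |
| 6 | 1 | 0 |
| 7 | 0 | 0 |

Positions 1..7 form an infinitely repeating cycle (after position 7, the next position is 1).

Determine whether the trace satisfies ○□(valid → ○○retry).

Satisfied

The position after 0 is 1; □(valid → ○○retry) is true there.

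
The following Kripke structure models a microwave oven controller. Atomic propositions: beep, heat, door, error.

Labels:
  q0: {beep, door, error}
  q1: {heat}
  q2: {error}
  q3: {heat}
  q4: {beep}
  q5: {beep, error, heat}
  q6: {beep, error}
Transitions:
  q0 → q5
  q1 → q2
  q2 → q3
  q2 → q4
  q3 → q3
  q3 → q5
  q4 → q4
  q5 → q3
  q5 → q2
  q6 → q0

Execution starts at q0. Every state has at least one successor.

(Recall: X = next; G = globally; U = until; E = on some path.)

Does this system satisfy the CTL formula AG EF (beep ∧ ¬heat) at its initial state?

States satisfying EF (beep ∧ ¬heat): {q0, q1, q2, q3, q4, q5, q6}.
States satisfying AG EF (beep ∧ ¬heat): {q0, q1, q2, q3, q4, q5, q6}.
Every state reachable from q0 satisfies EF (beep ∧ ¬heat).
q0 ∈ Sat(AG EF (beep ∧ ¬heat)).

Yes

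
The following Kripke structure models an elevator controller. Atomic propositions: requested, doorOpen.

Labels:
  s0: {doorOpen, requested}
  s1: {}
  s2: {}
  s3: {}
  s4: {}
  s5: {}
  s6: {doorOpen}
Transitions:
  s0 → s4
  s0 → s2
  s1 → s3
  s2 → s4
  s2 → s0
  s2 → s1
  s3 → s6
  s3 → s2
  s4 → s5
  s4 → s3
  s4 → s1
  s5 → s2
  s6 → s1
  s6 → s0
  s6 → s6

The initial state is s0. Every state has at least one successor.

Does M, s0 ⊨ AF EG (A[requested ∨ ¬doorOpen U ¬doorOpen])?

Satisfied

States satisfying EG (A[requested ∨ ¬doorOpen U ¬doorOpen]): {s0, s1, s2, s3, s4, s5}.
States satisfying AF EG (A[requested ∨ ¬doorOpen U ¬doorOpen]): {s0, s1, s2, s3, s4, s5}.
s0 ∈ Sat(AF EG (A[requested ∨ ¬doorOpen U ¬doorOpen])).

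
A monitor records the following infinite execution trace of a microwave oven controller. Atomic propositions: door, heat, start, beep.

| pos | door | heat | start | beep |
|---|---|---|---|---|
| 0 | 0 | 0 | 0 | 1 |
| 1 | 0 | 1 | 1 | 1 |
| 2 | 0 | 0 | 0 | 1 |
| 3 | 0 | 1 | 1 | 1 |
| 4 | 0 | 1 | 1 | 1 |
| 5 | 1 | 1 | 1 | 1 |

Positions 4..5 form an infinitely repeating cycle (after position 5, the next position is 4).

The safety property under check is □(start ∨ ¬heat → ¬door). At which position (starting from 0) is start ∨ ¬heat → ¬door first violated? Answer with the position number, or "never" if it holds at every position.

5

Check start ∨ ¬heat → ¬door at each position in order: 0 ✓, 1 ✓, 2 ✓, 3 ✓, 4 ✓.
At position 5 the labels are {beep, door, heat, start}, so start ∨ ¬heat → ¬door is false there. This is the first violation.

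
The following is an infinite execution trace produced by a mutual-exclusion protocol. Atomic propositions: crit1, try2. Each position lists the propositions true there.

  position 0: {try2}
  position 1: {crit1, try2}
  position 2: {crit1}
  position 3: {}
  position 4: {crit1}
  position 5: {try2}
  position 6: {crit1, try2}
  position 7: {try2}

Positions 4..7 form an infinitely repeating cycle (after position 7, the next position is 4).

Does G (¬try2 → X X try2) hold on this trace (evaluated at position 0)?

¬try2 → X X try2 must hold at every position from 0 onward. It fails at position 2, so G (¬try2 → X X try2) is false.
Positions where ¬try2 holds: 2, 3, 4.
Check X X try2 at each: 2→fails, 3→ok, 4→ok.

Violated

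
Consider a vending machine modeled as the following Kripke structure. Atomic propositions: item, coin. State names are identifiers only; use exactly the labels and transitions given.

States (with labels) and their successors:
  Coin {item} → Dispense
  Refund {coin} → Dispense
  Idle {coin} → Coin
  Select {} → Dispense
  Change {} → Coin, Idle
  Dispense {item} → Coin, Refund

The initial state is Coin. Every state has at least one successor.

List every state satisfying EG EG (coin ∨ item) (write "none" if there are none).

States satisfying EG (coin ∨ item): {Coin, Refund, Idle, Dispense}.
States satisfying EG EG (coin ∨ item): {Coin, Refund, Idle, Dispense}.

{Coin, Refund, Idle, Dispense}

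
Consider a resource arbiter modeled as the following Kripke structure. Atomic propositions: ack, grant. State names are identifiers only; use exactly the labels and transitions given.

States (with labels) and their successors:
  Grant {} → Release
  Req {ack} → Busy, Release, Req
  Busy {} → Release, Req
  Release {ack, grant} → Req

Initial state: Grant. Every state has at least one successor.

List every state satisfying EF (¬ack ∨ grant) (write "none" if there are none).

{Grant, Req, Busy, Release}

States satisfying ¬ack ∨ grant: {Grant, Busy, Release}.
States satisfying EF (¬ack ∨ grant): {Grant, Req, Busy, Release}.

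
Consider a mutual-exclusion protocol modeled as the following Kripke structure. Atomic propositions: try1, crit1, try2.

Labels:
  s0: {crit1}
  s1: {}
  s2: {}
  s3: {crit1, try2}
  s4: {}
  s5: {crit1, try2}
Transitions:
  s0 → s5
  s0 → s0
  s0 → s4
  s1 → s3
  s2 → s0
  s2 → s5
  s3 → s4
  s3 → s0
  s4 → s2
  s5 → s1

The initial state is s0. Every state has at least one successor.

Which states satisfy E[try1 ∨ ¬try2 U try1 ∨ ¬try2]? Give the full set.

{s0, s1, s2, s4}

States satisfying try1 ∨ ¬try2: {s0, s1, s2, s4}.
States satisfying E[try1 ∨ ¬try2 U try1 ∨ ¬try2]: {s0, s1, s2, s4}.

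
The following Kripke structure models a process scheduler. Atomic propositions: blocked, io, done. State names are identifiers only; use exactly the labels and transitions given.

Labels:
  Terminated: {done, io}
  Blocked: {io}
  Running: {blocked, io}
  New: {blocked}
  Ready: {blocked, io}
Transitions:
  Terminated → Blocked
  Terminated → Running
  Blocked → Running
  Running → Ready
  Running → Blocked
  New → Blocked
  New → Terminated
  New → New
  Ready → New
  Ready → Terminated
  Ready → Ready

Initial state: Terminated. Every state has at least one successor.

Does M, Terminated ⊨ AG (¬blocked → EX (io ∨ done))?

Satisfied

States satisfying ¬blocked → EX (io ∨ done): {Terminated, Blocked, Running, New, Ready}.
States satisfying AG (¬blocked → EX (io ∨ done)): {Terminated, Blocked, Running, New, Ready}.
Every state reachable from Terminated satisfies ¬blocked → EX (io ∨ done).
Terminated ∈ Sat(AG (¬blocked → EX (io ∨ done))).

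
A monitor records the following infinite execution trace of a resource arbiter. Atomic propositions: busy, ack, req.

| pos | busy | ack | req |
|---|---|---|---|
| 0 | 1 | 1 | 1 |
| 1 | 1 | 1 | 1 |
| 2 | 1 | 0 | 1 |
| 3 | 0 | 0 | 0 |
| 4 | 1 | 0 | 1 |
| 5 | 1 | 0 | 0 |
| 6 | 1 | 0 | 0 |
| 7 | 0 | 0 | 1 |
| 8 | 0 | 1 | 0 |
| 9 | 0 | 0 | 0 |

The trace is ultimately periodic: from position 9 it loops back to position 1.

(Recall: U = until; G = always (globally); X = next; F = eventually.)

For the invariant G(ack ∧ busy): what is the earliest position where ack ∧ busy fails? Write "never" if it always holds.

Check ack ∧ busy at each position in order: 0 ✓, 1 ✓.
At position 2 the labels are {busy, req}, so ack ∧ busy is false there. This is the first violation.

2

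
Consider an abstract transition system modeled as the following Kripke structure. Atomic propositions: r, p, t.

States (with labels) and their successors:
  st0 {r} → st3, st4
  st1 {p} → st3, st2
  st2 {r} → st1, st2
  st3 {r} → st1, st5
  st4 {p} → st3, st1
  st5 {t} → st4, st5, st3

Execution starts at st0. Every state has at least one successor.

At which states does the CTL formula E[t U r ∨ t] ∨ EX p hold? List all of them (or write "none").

{st0, st2, st3, st4, st5}

States satisfying t: {st5}.
States satisfying r ∨ t: {st0, st2, st3, st5}.
States satisfying E[t U r ∨ t]: {st0, st2, st3, st5}.
States satisfying p: {st1, st4}.
States satisfying EX p: {st0, st2, st3, st4, st5}.
States satisfying E[t U r ∨ t] ∨ EX p: {st0, st2, st3, st4, st5}.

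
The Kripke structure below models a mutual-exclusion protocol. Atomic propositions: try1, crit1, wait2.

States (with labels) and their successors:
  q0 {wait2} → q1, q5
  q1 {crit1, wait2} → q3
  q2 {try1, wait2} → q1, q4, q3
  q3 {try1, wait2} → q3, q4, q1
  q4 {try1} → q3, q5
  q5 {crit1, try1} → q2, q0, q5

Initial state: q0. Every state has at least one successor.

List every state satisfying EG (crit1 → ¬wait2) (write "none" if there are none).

States satisfying crit1 → ¬wait2: {q0, q2, q3, q4, q5}.
States satisfying EG (crit1 → ¬wait2): {q0, q2, q3, q4, q5}.

{q0, q2, q3, q4, q5}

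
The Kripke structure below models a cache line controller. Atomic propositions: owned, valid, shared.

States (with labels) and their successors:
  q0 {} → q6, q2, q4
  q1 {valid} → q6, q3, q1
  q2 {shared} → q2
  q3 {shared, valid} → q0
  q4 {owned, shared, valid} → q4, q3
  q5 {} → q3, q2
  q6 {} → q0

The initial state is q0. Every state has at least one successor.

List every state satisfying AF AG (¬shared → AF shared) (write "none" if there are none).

{q2}

States satisfying AG (¬shared → AF shared): {q2}.
States satisfying AF AG (¬shared → AF shared): {q2}.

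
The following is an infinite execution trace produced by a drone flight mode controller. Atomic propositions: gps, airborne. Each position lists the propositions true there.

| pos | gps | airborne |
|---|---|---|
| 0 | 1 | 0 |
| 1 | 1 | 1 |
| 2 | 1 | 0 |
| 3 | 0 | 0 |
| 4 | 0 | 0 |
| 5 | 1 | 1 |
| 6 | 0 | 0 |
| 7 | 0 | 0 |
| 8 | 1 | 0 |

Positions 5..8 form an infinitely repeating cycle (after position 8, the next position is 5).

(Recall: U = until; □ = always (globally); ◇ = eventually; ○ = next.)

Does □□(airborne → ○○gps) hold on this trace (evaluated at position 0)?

Does not hold

□(airborne → ○○gps) must hold at every position from 0 onward. It fails at position 0, so □□(airborne → ○○gps) is false.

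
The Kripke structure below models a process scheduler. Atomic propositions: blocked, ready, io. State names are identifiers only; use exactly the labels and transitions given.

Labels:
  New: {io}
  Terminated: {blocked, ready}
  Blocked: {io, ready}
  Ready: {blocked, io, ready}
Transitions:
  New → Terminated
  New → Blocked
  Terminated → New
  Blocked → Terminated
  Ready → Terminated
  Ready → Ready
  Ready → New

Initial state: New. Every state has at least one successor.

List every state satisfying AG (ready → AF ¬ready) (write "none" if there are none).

{New, Terminated, Blocked}

States satisfying ready → AF ¬ready: {New, Terminated, Blocked}.
States satisfying AG (ready → AF ¬ready): {New, Terminated, Blocked}.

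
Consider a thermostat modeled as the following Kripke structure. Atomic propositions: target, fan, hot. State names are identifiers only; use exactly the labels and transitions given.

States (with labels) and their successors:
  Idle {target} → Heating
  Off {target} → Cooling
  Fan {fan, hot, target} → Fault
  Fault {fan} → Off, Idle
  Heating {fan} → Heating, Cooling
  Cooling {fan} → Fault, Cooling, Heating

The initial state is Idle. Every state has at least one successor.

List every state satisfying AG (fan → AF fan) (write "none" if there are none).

{Idle, Off, Fan, Fault, Heating, Cooling}

States satisfying fan → AF fan: {Idle, Off, Fan, Fault, Heating, Cooling}.
States satisfying AG (fan → AF fan): {Idle, Off, Fan, Fault, Heating, Cooling}.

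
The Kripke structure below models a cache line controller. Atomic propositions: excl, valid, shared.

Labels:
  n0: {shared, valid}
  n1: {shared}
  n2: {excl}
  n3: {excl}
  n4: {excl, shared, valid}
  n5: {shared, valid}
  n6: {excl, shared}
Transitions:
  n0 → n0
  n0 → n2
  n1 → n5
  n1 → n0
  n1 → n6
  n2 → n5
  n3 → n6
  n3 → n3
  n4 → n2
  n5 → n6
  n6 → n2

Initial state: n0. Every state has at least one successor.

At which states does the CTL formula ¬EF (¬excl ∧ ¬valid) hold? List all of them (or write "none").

States satisfying ¬excl ∧ ¬valid: {n1}.
States satisfying EF (¬excl ∧ ¬valid): {n1}.
States satisfying ¬EF (¬excl ∧ ¬valid): {n0, n2, n3, n4, n5, n6}.

{n0, n2, n3, n4, n5, n6}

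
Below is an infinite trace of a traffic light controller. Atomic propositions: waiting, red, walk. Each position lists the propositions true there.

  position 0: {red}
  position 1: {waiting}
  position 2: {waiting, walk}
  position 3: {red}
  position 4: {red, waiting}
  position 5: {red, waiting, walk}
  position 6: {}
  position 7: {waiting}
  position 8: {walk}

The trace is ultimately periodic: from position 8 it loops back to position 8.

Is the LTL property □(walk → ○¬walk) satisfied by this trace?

walk → ○¬walk must hold at every position from 0 onward. It fails at position 8, so □(walk → ○¬walk) is false.
Positions where walk holds: 2, 5, 8.
Check ○¬walk at each: 2→ok, 5→ok, 8→fails.

Does not hold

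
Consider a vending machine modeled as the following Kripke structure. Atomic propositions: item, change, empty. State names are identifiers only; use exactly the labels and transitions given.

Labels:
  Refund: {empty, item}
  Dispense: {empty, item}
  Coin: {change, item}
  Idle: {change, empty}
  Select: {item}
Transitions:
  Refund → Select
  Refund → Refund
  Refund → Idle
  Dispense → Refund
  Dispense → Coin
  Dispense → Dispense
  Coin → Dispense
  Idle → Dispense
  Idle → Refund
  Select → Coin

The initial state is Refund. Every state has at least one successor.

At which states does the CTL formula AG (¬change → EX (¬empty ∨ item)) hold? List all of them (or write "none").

States satisfying ¬change → EX (¬empty ∨ item): {Refund, Dispense, Coin, Idle, Select}.
States satisfying AG (¬change → EX (¬empty ∨ item)): {Refund, Dispense, Coin, Idle, Select}.

{Refund, Dispense, Coin, Idle, Select}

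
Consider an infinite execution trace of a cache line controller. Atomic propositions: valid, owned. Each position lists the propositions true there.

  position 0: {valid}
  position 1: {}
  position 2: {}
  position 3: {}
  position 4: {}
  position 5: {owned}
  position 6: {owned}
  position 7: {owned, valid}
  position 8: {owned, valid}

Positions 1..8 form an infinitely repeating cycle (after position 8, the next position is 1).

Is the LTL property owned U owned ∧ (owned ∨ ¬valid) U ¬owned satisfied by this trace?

Walking from position 0: at position 0, owned has not yet held and owned fails, so owned U owned is false.
Walking from position 0: ¬owned first holds at position 0, and owned ∨ ¬valid holds at every earlier position along the way, so (owned ∨ ¬valid) U ¬owned holds.
At position 0: owned U owned is false; (owned ∨ ¬valid) U ¬owned is true; so owned U owned ∧ (owned ∨ ¬valid) U ¬owned is false.

No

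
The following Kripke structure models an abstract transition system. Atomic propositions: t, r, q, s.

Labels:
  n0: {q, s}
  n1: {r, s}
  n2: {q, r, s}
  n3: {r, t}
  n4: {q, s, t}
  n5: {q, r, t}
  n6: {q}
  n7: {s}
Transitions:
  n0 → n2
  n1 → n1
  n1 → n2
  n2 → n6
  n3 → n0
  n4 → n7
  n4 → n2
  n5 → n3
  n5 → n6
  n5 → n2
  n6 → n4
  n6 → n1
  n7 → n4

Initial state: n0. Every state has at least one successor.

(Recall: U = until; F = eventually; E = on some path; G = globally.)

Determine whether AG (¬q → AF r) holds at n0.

States satisfying ¬q → AF r: {n0, n1, n2, n3, n4, n5, n6}.
States satisfying AG (¬q → AF r): ∅.
n7 is reachable from n0 and violates ¬q → AF r, so AG fails at n0.
n0 ∉ Sat(AG (¬q → AF r)).

No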